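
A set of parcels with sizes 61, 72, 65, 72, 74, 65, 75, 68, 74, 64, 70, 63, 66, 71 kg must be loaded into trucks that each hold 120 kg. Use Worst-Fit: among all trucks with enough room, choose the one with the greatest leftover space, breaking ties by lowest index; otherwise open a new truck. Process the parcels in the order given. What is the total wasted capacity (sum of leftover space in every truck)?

Put 61 kg in truck 1; 59 kg remain.
Put 72 kg in truck 2; 48 kg remain.
Put 65 kg in truck 3; 55 kg remain.
Put 72 kg in truck 4; 48 kg remain.
Put 74 kg in truck 5; 46 kg remain.
Put 65 kg in truck 6; 55 kg remain.
Put 75 kg in truck 7; 45 kg remain.
Put 68 kg in truck 8; 52 kg remain.
Put 74 kg in truck 9; 46 kg remain.
Put 64 kg in truck 10; 56 kg remain.
Put 70 kg in truck 11; 50 kg remain.
Put 63 kg in truck 12; 57 kg remain.
Put 66 kg in truck 13; 54 kg remain.
Put 71 kg in truck 14; 49 kg remain.
14 trucks × 120 kg = 1680 kg; used 960 kg; unused 720 kg.

720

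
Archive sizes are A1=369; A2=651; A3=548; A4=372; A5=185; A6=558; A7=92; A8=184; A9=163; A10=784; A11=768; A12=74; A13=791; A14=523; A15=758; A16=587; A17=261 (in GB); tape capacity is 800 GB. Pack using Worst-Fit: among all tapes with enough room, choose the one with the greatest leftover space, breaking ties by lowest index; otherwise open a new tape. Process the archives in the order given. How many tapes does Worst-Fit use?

11

tape 1: place A1 (369 GB), 431 GB left
tape 2: place A2 (651 GB), 149 GB left
tape 3: place A3 (548 GB), 252 GB left
tape 1: place A4 (372 GB), 59 GB left
tape 3: place A5 (185 GB), 67 GB left
tape 4: place A6 (558 GB), 242 GB left
tape 4: place A7 (92 GB), 150 GB left
tape 5: place A8 (184 GB), 616 GB left
tape 5: place A9 (163 GB), 453 GB left
tape 6: place A10 (784 GB), 16 GB left
tape 7: place A11 (768 GB), 32 GB left
tape 5: place A12 (74 GB), 379 GB left
tape 8: place A13 (791 GB), 9 GB left
tape 9: place A14 (523 GB), 277 GB left
tape 10: place A15 (758 GB), 42 GB left
tape 11: place A16 (587 GB), 213 GB left
tape 5: place A17 (261 GB), 118 GB left
Final tapes: [369,372] [651] [548,185] [558,92] [184,163,74,261] [784] [768] [791] [523] [758] [587].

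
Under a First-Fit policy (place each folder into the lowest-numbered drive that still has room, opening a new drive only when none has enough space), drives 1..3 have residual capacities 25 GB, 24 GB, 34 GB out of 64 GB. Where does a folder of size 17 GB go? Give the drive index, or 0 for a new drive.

1

Drives with room: drive 1 (25 GB), drive 2 (24 GB), drive 3 (34 GB).
The first with room is drive 1.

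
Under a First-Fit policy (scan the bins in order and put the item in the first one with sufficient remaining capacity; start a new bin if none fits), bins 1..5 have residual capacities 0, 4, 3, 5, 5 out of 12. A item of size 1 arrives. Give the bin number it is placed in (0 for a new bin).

2

Bins with room: bin 2 (4), bin 3 (3), bin 4 (5), bin 5 (5).
The first with room is bin 2.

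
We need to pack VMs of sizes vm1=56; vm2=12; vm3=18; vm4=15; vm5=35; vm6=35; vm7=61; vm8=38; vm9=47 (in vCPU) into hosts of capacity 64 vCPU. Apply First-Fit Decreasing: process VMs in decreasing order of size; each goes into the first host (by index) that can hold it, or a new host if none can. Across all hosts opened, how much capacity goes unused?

Sorted descending: 61, 56, 47, 38, 35, 35, 18, 15, 12.
Put 61 vCPU in host 1; 3 vCPU remain.
Put 56 vCPU in host 2; 8 vCPU remain.
Put 47 vCPU in host 3; 17 vCPU remain.
Put 38 vCPU in host 4; 26 vCPU remain.
Put 35 vCPU in host 5; 29 vCPU remain.
Put 35 vCPU in host 6; 29 vCPU remain.
Put 18 vCPU in host 4; 8 vCPU remain.
Put 15 vCPU in host 3; 2 vCPU remain.
Put 12 vCPU in host 5; 17 vCPU remain.
6 hosts × 64 vCPU = 384 vCPU; used 317 vCPU; unused 67 vCPU.

67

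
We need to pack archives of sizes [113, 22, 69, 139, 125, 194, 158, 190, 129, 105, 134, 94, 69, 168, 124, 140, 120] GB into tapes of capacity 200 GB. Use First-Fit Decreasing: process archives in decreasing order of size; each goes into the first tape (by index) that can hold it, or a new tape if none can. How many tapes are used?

Sorted descending: 194, 190, 168, 158, 140, 139, 134, 129, 125, 124, 120, 113, 105, 94, 69, 69, 22.
194 GB → tape 1 (remaining 6 GB)
190 GB → tape 2 (remaining 10 GB)
168 GB → tape 3 (remaining 32 GB)
158 GB → tape 4 (remaining 42 GB)
140 GB → tape 5 (remaining 60 GB)
139 GB → tape 6 (remaining 61 GB)
134 GB → tape 7 (remaining 66 GB)
129 GB → tape 8 (remaining 71 GB)
125 GB → tape 9 (remaining 75 GB)
124 GB → tape 10 (remaining 76 GB)
120 GB → tape 11 (remaining 80 GB)
113 GB → tape 12 (remaining 87 GB)
105 GB → tape 13 (remaining 95 GB)
94 GB → tape 13 (remaining 1 GB)
69 GB → tape 8 (remaining 2 GB)
69 GB → tape 9 (remaining 6 GB)
22 GB → tape 3 (remaining 10 GB)
Final tapes: [194] [190] [168,22] [158] [140] [139] [134] [129,69] [125,69] [124] [120] [113] [105,94].

13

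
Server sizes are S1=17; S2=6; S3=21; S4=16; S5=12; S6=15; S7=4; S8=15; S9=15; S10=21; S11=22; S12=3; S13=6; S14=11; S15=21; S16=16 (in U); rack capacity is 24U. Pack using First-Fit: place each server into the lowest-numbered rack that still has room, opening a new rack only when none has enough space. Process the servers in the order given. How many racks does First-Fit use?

12 racks

Put S1 (17U) in rack 1; 7U remain.
Put S2 (6U) in rack 1; 1U remain.
Put S3 (21U) in rack 2; 3U remain.
Put S4 (16U) in rack 3; 8U remain.
Put S5 (12U) in rack 4; 12U remain.
Put S6 (15U) in rack 5; 9U remain.
Put S7 (4U) in rack 3; 4U remain.
Put S8 (15U) in rack 6; 9U remain.
Put S9 (15U) in rack 7; 9U remain.
Put S10 (21U) in rack 8; 3U remain.
Put S11 (22U) in rack 9; 2U remain.
Put S12 (3U) in rack 2; 0U remain.
Put S13 (6U) in rack 4; 6U remain.
Put S14 (11U) in rack 10; 13U remain.
Put S15 (21U) in rack 11; 3U remain.
Put S16 (16U) in rack 12; 8U remain.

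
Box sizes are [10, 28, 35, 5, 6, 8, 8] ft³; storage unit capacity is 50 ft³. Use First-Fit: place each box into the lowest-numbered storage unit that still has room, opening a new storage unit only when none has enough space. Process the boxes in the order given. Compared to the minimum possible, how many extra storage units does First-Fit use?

First-Fit: [10,28,5,6] [35,8] [8] → 3 storage units.
Total size 100 ft³; any packing needs at least ⌈100/50⌉ = 2 storage units.
An optimal packing achieves that bound: [35,10,5] [28,8,8,6] → 2 storage units.
Excess: 3 − 2 = 1.

1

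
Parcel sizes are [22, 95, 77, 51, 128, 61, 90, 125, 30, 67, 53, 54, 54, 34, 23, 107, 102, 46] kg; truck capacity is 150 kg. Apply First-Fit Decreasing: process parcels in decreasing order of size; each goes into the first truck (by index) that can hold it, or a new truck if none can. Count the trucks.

9

Sorted descending: 128, 125, 107, 102, 95, 90, 77, 67, 61, 54, 54, 53, 51, 46, 34, 30, 23, 22.
truck 1: place 128 kg, 22 kg left
truck 2: place 125 kg, 25 kg left
truck 3: place 107 kg, 43 kg left
truck 4: place 102 kg, 48 kg left
truck 5: place 95 kg, 55 kg left
truck 6: place 90 kg, 60 kg left
truck 7: place 77 kg, 73 kg left
truck 7: place 67 kg, 6 kg left
truck 8: place 61 kg, 89 kg left
truck 5: place 54 kg, 1 kg left
truck 6: place 54 kg, 6 kg left
truck 8: place 53 kg, 36 kg left
truck 9: place 51 kg, 99 kg left
truck 4: place 46 kg, 2 kg left
truck 3: place 34 kg, 9 kg left
truck 8: place 30 kg, 6 kg left
truck 2: place 23 kg, 2 kg left
truck 1: place 22 kg, 0 kg left
Final trucks: [128,22] [125,23] [107,34] [102,46] [95,54] [90,54] [77,67] [61,53,30] [51].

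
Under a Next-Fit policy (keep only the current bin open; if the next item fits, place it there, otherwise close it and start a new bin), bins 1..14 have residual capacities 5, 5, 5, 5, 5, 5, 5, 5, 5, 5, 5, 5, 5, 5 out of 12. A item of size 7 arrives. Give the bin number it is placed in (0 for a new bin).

Next-Fit only looks at bin 14, which has 5 free.
7 does not fit, so a new bin is opened.

0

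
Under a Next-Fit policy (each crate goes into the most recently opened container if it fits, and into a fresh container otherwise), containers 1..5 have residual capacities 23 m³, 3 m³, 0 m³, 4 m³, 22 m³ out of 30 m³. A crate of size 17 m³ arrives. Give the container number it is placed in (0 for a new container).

5

Next-Fit only looks at container 5, which has 22 m³ free.
17 m³ fits there.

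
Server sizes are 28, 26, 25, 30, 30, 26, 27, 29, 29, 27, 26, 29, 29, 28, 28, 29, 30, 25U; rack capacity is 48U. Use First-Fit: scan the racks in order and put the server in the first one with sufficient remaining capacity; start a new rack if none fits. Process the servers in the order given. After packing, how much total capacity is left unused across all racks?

28U → rack 1 (remaining 20U)
26U → rack 2 (remaining 22U)
25U → rack 3 (remaining 23U)
30U → rack 4 (remaining 18U)
30U → rack 5 (remaining 18U)
26U → rack 6 (remaining 22U)
27U → rack 7 (remaining 21U)
29U → rack 8 (remaining 19U)
29U → rack 9 (remaining 19U)
27U → rack 10 (remaining 21U)
26U → rack 11 (remaining 22U)
29U → rack 12 (remaining 19U)
29U → rack 13 (remaining 19U)
28U → rack 14 (remaining 20U)
28U → rack 15 (remaining 20U)
29U → rack 16 (remaining 19U)
30U → rack 17 (remaining 18U)
25U → rack 18 (remaining 23U)
18 racks × 48U = 864U; used 501U; unused 363U.

363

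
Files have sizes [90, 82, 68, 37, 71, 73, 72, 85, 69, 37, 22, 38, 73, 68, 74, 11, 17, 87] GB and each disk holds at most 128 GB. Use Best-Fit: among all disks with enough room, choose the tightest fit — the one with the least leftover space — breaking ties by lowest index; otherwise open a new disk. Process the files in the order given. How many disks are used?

12 disks

Put 90 GB in disk 1; 38 GB remain.
Put 82 GB in disk 2; 46 GB remain.
Put 68 GB in disk 3; 60 GB remain.
Put 37 GB in disk 1; 1 GB remain.
Put 71 GB in disk 4; 57 GB remain.
Put 73 GB in disk 5; 55 GB remain.
Put 72 GB in disk 6; 56 GB remain.
Put 85 GB in disk 7; 43 GB remain.
Put 69 GB in disk 8; 59 GB remain.
Put 37 GB in disk 7; 6 GB remain.
Put 22 GB in disk 2; 24 GB remain.
Put 38 GB in disk 5; 17 GB remain.
Put 73 GB in disk 9; 55 GB remain.
Put 68 GB in disk 10; 60 GB remain.
Put 74 GB in disk 11; 54 GB remain.
Put 11 GB in disk 5; 6 GB remain.
Put 17 GB in disk 2; 7 GB remain.
Put 87 GB in disk 12; 41 GB remain.
Final disks: [90,37] [82,22,17] [68] [71] [73,38,11] [72] [85,37] [69] [73] [68] [74] [87].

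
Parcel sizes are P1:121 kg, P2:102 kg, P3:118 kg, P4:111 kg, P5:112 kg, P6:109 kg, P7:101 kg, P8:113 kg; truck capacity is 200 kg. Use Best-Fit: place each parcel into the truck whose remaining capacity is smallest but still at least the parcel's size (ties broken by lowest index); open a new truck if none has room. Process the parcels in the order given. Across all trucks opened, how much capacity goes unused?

truck 1: place P1 (121 kg), 79 kg left
truck 2: place P2 (102 kg), 98 kg left
truck 3: place P3 (118 kg), 82 kg left
truck 4: place P4 (111 kg), 89 kg left
truck 5: place P5 (112 kg), 88 kg left
truck 6: place P6 (109 kg), 91 kg left
truck 7: place P7 (101 kg), 99 kg left
truck 8: place P8 (113 kg), 87 kg left
8 trucks × 200 kg = 1600 kg; used 887 kg; unused 713 kg.

713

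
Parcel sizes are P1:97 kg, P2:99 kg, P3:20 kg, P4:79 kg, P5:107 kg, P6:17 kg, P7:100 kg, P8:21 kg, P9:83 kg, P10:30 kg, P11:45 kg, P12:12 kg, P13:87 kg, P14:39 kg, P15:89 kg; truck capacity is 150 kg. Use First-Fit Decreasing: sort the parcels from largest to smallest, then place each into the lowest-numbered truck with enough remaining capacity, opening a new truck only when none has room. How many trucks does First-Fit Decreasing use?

Sorted descending: 107, 100, 99, 97, 89, 87, 83, 79, 45, 39, 30, 21, 20, 17, 12.
truck 1: place 107 kg, 43 kg left
truck 2: place 100 kg, 50 kg left
truck 3: place 99 kg, 51 kg left
truck 4: place 97 kg, 53 kg left
truck 5: place 89 kg, 61 kg left
truck 6: place 87 kg, 63 kg left
truck 7: place 83 kg, 67 kg left
truck 8: place 79 kg, 71 kg left
truck 2: place 45 kg, 5 kg left
truck 1: place 39 kg, 4 kg left
truck 3: place 30 kg, 21 kg left
truck 3: place 21 kg, 0 kg left
truck 4: place 20 kg, 33 kg left
truck 4: place 17 kg, 16 kg left
truck 4: place 12 kg, 4 kg left

8 trucks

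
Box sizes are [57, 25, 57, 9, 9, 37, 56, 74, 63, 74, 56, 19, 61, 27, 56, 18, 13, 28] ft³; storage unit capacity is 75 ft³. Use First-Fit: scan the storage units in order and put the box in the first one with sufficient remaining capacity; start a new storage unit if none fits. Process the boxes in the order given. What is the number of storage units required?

11

storage unit 1: place 57 ft³, 18 ft³ left
storage unit 2: place 25 ft³, 50 ft³ left
storage unit 3: place 57 ft³, 18 ft³ left
storage unit 1: place 9 ft³, 9 ft³ left
storage unit 1: place 9 ft³, 0 ft³ left
storage unit 2: place 37 ft³, 13 ft³ left
storage unit 4: place 56 ft³, 19 ft³ left
storage unit 5: place 74 ft³, 1 ft³ left
storage unit 6: place 63 ft³, 12 ft³ left
storage unit 7: place 74 ft³, 1 ft³ left
storage unit 8: place 56 ft³, 19 ft³ left
storage unit 4: place 19 ft³, 0 ft³ left
storage unit 9: place 61 ft³, 14 ft³ left
storage unit 10: place 27 ft³, 48 ft³ left
storage unit 11: place 56 ft³, 19 ft³ left
storage unit 3: place 18 ft³, 0 ft³ left
storage unit 2: place 13 ft³, 0 ft³ left
storage unit 10: place 28 ft³, 20 ft³ left
Final storage units: [57,9,9] [25,37,13] [57,18] [56,19] [74] [63] [74] [56] [61] [27,28] [56].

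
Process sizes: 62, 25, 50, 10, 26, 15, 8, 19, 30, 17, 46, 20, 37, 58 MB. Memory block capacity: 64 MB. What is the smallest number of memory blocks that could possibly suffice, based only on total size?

Total size = 62 + 25 + 50 + 10 + 26 + 15 + 8 + 19 + 30 + 17 + 46 + 20 + 37 + 58 = 423 MB.
⌈423 / 64⌉ = 7.

7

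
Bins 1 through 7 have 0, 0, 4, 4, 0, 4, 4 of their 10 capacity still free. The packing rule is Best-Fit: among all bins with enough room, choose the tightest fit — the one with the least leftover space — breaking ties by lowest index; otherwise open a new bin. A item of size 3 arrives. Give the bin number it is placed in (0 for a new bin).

3

Bins with room: bin 3 (4), bin 4 (4), bin 6 (4), bin 7 (4).
Tightest fit is bin 3 with 4 free.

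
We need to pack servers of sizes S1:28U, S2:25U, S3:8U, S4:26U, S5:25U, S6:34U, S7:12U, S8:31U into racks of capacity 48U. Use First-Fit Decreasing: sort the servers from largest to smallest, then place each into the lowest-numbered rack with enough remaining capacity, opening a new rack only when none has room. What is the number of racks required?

Sorted descending: 34, 31, 28, 26, 25, 25, 12, 8.
34U → rack 1 (remaining 14U)
31U → rack 2 (remaining 17U)
28U → rack 3 (remaining 20U)
26U → rack 4 (remaining 22U)
25U → rack 5 (remaining 23U)
25U → rack 6 (remaining 23U)
12U → rack 1 (remaining 2U)
8U → rack 2 (remaining 9U)

6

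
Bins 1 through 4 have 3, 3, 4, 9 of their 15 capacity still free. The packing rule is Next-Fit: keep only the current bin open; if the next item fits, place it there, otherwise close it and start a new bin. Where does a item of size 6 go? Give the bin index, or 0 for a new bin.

4

Next-Fit only looks at bin 4, which has 9 free.
6 fits there.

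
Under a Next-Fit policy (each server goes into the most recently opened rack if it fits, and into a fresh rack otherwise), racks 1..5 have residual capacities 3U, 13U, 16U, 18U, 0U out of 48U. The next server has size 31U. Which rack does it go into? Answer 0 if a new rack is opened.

0

Next-Fit only looks at rack 5, which has 0U free.
31U does not fit, so a new rack is opened.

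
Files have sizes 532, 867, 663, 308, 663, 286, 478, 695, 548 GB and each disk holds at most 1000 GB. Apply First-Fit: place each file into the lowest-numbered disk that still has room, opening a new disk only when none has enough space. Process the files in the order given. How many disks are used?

disk 1: place 532 GB, 468 GB left
disk 2: place 867 GB, 133 GB left
disk 3: place 663 GB, 337 GB left
disk 1: place 308 GB, 160 GB left
disk 4: place 663 GB, 337 GB left
disk 3: place 286 GB, 51 GB left
disk 5: place 478 GB, 522 GB left
disk 6: place 695 GB, 305 GB left
disk 7: place 548 GB, 452 GB left
Final disks: [532,308] [867] [663,286] [663] [478] [695] [548].

7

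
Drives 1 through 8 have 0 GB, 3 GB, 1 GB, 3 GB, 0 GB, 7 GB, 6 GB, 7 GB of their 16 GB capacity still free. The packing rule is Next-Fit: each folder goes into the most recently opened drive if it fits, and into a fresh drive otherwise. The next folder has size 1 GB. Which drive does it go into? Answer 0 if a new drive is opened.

Next-Fit only looks at drive 8, which has 7 GB free.
1 GB fits there.

8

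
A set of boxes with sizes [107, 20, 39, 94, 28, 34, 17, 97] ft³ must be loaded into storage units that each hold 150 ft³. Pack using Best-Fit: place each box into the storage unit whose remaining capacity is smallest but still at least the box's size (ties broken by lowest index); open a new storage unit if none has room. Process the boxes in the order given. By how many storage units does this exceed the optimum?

Best-Fit: [107,20] [39,94,17] [28,34] [97] → 4 storage units.
Total size 436 ft³; any packing needs at least ⌈436/150⌉ = 3 storage units.
An optimal packing achieves that bound: [107,39] [97,34,17] [94,28,20] → 3 storage units.
Excess: 4 − 3 = 1.

1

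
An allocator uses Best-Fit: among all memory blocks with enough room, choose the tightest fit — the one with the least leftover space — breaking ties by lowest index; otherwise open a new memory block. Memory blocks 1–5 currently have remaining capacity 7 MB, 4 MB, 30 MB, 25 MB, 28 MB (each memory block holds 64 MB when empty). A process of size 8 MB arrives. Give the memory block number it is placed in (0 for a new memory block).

Memory blocks with room: memory block 3 (30 MB), memory block 4 (25 MB), memory block 5 (28 MB).
Tightest fit is memory block 4 with 25 MB free.

4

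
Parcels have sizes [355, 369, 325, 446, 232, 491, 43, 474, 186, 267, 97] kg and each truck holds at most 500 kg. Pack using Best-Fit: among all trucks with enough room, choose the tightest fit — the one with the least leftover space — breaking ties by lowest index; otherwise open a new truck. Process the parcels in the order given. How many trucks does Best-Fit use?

355 kg → truck 1 (remaining 145 kg)
369 kg → truck 2 (remaining 131 kg)
325 kg → truck 3 (remaining 175 kg)
446 kg → truck 4 (remaining 54 kg)
232 kg → truck 5 (remaining 268 kg)
491 kg → truck 6 (remaining 9 kg)
43 kg → truck 4 (remaining 11 kg)
474 kg → truck 7 (remaining 26 kg)
186 kg → truck 5 (remaining 82 kg)
267 kg → truck 8 (remaining 233 kg)
97 kg → truck 2 (remaining 34 kg)
Final trucks: [355] [369,97] [325] [446,43] [232,186] [491] [474] [267].

8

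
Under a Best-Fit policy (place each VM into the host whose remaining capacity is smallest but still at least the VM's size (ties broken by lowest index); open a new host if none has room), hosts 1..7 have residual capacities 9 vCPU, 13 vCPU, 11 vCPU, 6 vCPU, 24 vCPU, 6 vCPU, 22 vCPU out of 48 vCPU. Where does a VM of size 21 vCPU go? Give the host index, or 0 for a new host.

Hosts with room: host 5 (24 vCPU), host 7 (22 vCPU).
Tightest fit is host 7 with 22 vCPU free.

7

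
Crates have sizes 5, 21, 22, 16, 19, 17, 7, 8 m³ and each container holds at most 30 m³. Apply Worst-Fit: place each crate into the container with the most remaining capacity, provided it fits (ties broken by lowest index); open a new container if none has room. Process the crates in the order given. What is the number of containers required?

5 containers

Put 5 m³ in container 1; 25 m³ remain.
Put 21 m³ in container 1; 4 m³ remain.
Put 22 m³ in container 2; 8 m³ remain.
Put 16 m³ in container 3; 14 m³ remain.
Put 19 m³ in container 4; 11 m³ remain.
Put 17 m³ in container 5; 13 m³ remain.
Put 7 m³ in container 3; 7 m³ remain.
Put 8 m³ in container 5; 5 m³ remain.
Final containers: [5,21] [22] [16,7] [19] [17,8].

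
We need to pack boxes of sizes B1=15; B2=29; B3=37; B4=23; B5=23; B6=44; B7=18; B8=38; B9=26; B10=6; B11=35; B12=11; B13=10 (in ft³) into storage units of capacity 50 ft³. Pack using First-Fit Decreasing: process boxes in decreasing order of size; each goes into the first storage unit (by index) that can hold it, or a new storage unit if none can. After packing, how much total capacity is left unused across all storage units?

35

Sorted descending: 44, 38, 37, 35, 29, 26, 23, 23, 18, 15, 11, 10, 6.
storage unit 1: place 44 ft³, 6 ft³ left
storage unit 2: place 38 ft³, 12 ft³ left
storage unit 3: place 37 ft³, 13 ft³ left
storage unit 4: place 35 ft³, 15 ft³ left
storage unit 5: place 29 ft³, 21 ft³ left
storage unit 6: place 26 ft³, 24 ft³ left
storage unit 6: place 23 ft³, 1 ft³ left
storage unit 7: place 23 ft³, 27 ft³ left
storage unit 5: place 18 ft³, 3 ft³ left
storage unit 4: place 15 ft³, 0 ft³ left
storage unit 2: place 11 ft³, 1 ft³ left
storage unit 3: place 10 ft³, 3 ft³ left
storage unit 1: place 6 ft³, 0 ft³ left
7 storage units × 50 ft³ = 350 ft³; used 315 ft³; unused 35 ft³.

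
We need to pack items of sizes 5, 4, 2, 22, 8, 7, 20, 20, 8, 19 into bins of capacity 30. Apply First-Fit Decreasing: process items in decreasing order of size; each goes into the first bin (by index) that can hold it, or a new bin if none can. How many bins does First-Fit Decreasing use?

4 bins

Sorted descending: 22, 20, 20, 19, 8, 8, 7, 5, 4, 2.
22 → bin 1 (remaining 8)
20 → bin 2 (remaining 10)
20 → bin 3 (remaining 10)
19 → bin 4 (remaining 11)
8 → bin 1 (remaining 0)
8 → bin 2 (remaining 2)
7 → bin 3 (remaining 3)
5 → bin 4 (remaining 6)
4 → bin 4 (remaining 2)
2 → bin 2 (remaining 0)
Final bins: [22,8] [20,8,2] [20,7] [19,5,4].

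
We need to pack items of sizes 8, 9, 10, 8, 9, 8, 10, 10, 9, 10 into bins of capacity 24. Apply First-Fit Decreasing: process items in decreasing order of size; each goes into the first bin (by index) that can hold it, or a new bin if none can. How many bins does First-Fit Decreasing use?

5

Sorted descending: 10, 10, 10, 10, 9, 9, 9, 8, 8, 8.
bin 1: place 10, 14 left
bin 1: place 10, 4 left
bin 2: place 10, 14 left
bin 2: place 10, 4 left
bin 3: place 9, 15 left
bin 3: place 9, 6 left
bin 4: place 9, 15 left
bin 4: place 8, 7 left
bin 5: place 8, 16 left
bin 5: place 8, 8 left
Final bins: [10,10] [10,10] [9,9] [9,8] [8,8].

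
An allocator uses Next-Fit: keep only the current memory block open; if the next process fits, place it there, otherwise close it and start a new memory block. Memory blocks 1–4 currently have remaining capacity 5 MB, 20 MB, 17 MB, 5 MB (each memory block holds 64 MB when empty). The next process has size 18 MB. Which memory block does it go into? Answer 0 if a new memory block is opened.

0

Next-Fit only looks at memory block 4, which has 5 MB free.
18 MB does not fit, so a new memory block is opened.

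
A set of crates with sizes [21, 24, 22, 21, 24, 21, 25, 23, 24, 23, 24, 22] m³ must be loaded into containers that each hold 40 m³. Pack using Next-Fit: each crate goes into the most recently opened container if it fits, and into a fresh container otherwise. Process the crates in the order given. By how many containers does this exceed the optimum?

Next-Fit: [21] [24] [22] [21] [24] [21] [25] [23] [24] [23] [24] [22] → 12 containers.
12 crates exceed 20 m³ (half the capacity), and no two of those can share a container, so at least 12 containers are needed.
So 12 is already optimal.

0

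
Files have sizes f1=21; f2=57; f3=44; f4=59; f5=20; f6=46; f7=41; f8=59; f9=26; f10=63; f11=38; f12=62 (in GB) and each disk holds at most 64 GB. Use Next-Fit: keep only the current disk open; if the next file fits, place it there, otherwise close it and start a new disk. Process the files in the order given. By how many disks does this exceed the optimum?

3

Next-Fit: [21] [57] [44] [59] [20] [46] [41] [59] [26] [63] [38] [62] → 12 disks.
Total size 536 GB; any packing needs at least ⌈536/64⌉ = 9 disks.
An optimal packing achieves that bound: [63] [62] [59] [59] [57] [46] [44,20] [41,21] [38,26] → 9 disks.
Excess: 12 − 9 = 3.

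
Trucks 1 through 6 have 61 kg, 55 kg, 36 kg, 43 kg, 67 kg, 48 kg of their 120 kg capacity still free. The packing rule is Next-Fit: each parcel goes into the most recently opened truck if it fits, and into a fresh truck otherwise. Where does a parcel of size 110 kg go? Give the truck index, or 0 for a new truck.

0

Next-Fit only looks at truck 6, which has 48 kg free.
110 kg does not fit, so a new truck is opened.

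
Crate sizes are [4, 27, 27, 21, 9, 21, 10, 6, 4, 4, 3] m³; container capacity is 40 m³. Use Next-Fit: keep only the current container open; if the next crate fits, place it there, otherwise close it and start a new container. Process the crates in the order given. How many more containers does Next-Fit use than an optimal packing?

Next-Fit: [4,27] [27] [21,9] [21,10,6] [4,4,3] → 5 containers.
Total size 136 m³; any packing needs at least ⌈136/40⌉ = 4 containers.
An optimal packing achieves that bound: [27,10,3] [27,9,4] [21,6,4,4] [21] → 4 containers.
Excess: 5 − 4 = 1.

1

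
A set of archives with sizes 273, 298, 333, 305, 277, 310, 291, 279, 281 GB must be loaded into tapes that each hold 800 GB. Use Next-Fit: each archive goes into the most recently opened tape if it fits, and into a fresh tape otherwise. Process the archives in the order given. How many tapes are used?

Put 273 GB in tape 1; 527 GB remain.
Put 298 GB in tape 1; 229 GB remain.
Put 333 GB in tape 2; 467 GB remain.
Put 305 GB in tape 2; 162 GB remain.
Put 277 GB in tape 3; 523 GB remain.
Put 310 GB in tape 3; 213 GB remain.
Put 291 GB in tape 4; 509 GB remain.
Put 279 GB in tape 4; 230 GB remain.
Put 281 GB in tape 5; 519 GB remain.

5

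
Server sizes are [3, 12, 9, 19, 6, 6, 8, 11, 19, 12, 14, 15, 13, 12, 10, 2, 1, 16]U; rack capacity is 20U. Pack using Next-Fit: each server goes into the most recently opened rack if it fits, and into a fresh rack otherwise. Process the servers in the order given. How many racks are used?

13

3U → rack 1 (remaining 17U)
12U → rack 1 (remaining 5U)
9U → rack 2 (remaining 11U)
19U → rack 3 (remaining 1U)
6U → rack 4 (remaining 14U)
6U → rack 4 (remaining 8U)
8U → rack 4 (remaining 0U)
11U → rack 5 (remaining 9U)
19U → rack 6 (remaining 1U)
12U → rack 7 (remaining 8U)
14U → rack 8 (remaining 6U)
15U → rack 9 (remaining 5U)
13U → rack 10 (remaining 7U)
12U → rack 11 (remaining 8U)
10U → rack 12 (remaining 10U)
2U → rack 12 (remaining 8U)
1U → rack 12 (remaining 7U)
16U → rack 13 (remaining 4U)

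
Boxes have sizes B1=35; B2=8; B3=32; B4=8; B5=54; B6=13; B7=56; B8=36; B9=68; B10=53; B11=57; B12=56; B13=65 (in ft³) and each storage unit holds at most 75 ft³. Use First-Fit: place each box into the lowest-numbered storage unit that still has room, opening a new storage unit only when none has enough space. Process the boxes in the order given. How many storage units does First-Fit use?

9

storage unit 1: place B1 (35 ft³), 40 ft³ left
storage unit 1: place B2 (8 ft³), 32 ft³ left
storage unit 1: place B3 (32 ft³), 0 ft³ left
storage unit 2: place B4 (8 ft³), 67 ft³ left
storage unit 2: place B5 (54 ft³), 13 ft³ left
storage unit 2: place B6 (13 ft³), 0 ft³ left
storage unit 3: place B7 (56 ft³), 19 ft³ left
storage unit 4: place B8 (36 ft³), 39 ft³ left
storage unit 5: place B9 (68 ft³), 7 ft³ left
storage unit 6: place B10 (53 ft³), 22 ft³ left
storage unit 7: place B11 (57 ft³), 18 ft³ left
storage unit 8: place B12 (56 ft³), 19 ft³ left
storage unit 9: place B13 (65 ft³), 10 ft³ left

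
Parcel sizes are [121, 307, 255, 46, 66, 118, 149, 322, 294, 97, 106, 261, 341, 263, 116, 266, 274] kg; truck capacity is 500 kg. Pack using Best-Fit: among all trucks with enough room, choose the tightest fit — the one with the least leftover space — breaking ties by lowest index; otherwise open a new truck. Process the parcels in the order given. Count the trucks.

121 kg → truck 1 (remaining 379 kg)
307 kg → truck 1 (remaining 72 kg)
255 kg → truck 2 (remaining 245 kg)
46 kg → truck 1 (remaining 26 kg)
66 kg → truck 2 (remaining 179 kg)
118 kg → truck 2 (remaining 61 kg)
149 kg → truck 3 (remaining 351 kg)
322 kg → truck 3 (remaining 29 kg)
294 kg → truck 4 (remaining 206 kg)
97 kg → truck 4 (remaining 109 kg)
106 kg → truck 4 (remaining 3 kg)
261 kg → truck 5 (remaining 239 kg)
341 kg → truck 6 (remaining 159 kg)
263 kg → truck 7 (remaining 237 kg)
116 kg → truck 6 (remaining 43 kg)
266 kg → truck 8 (remaining 234 kg)
274 kg → truck 9 (remaining 226 kg)

9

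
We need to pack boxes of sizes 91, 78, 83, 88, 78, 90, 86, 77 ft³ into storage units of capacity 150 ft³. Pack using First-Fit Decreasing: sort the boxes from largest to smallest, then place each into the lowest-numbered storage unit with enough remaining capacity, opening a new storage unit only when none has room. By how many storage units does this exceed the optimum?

First-Fit Decreasing: [91] [90] [88] [86] [83] [78] [78] [77] → 8 storage units.
8 boxes exceed 75 ft³ (half the capacity), and no two of those can share a storage unit, so at least 8 storage units are needed.
So 8 is already optimal.

0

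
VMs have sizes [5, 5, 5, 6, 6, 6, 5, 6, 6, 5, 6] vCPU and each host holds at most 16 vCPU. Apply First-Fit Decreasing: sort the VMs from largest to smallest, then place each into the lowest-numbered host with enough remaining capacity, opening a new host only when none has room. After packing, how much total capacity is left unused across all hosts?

19

Sorted descending: 6, 6, 6, 6, 6, 6, 5, 5, 5, 5, 5.
Put 6 vCPU in host 1; 10 vCPU remain.
Put 6 vCPU in host 1; 4 vCPU remain.
Put 6 vCPU in host 2; 10 vCPU remain.
Put 6 vCPU in host 2; 4 vCPU remain.
Put 6 vCPU in host 3; 10 vCPU remain.
Put 6 vCPU in host 3; 4 vCPU remain.
Put 5 vCPU in host 4; 11 vCPU remain.
Put 5 vCPU in host 4; 6 vCPU remain.
Put 5 vCPU in host 4; 1 vCPU remain.
Put 5 vCPU in host 5; 11 vCPU remain.
Put 5 vCPU in host 5; 6 vCPU remain.
5 hosts × 16 vCPU = 80 vCPU; used 61 vCPU; unused 19 vCPU.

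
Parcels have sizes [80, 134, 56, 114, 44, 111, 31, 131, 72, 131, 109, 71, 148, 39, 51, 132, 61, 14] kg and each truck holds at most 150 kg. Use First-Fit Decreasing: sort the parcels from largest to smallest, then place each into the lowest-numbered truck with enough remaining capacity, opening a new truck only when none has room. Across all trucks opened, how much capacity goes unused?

271

Sorted descending: 148, 134, 132, 131, 131, 114, 111, 109, 80, 72, 71, 61, 56, 51, 44, 39, 31, 14.
Put 148 kg in truck 1; 2 kg remain.
Put 134 kg in truck 2; 16 kg remain.
Put 132 kg in truck 3; 18 kg remain.
Put 131 kg in truck 4; 19 kg remain.
Put 131 kg in truck 5; 19 kg remain.
Put 114 kg in truck 6; 36 kg remain.
Put 111 kg in truck 7; 39 kg remain.
Put 109 kg in truck 8; 41 kg remain.
Put 80 kg in truck 9; 70 kg remain.
Put 72 kg in truck 10; 78 kg remain.
Put 71 kg in truck 10; 7 kg remain.
Put 61 kg in truck 9; 9 kg remain.
Put 56 kg in truck 11; 94 kg remain.
Put 51 kg in truck 11; 43 kg remain.
Put 44 kg in truck 12; 106 kg remain.
Put 39 kg in truck 7; 0 kg remain.
Put 31 kg in truck 6; 5 kg remain.
Put 14 kg in truck 2; 2 kg remain.
12 trucks × 150 kg = 1800 kg; used 1529 kg; unused 271 kg.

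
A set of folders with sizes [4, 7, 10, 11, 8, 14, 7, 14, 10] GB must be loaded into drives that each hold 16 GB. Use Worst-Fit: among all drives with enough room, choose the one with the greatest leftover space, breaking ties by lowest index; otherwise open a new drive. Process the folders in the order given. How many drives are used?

Put 4 GB in drive 1; 12 GB remain.
Put 7 GB in drive 1; 5 GB remain.
Put 10 GB in drive 2; 6 GB remain.
Put 11 GB in drive 3; 5 GB remain.
Put 8 GB in drive 4; 8 GB remain.
Put 14 GB in drive 5; 2 GB remain.
Put 7 GB in drive 4; 1 GB remain.
Put 14 GB in drive 6; 2 GB remain.
Put 10 GB in drive 7; 6 GB remain.

7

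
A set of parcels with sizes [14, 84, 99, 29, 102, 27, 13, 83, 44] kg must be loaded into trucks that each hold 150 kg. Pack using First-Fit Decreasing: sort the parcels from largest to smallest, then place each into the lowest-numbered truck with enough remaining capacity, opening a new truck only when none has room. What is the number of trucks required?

4

Sorted descending: 102, 99, 84, 83, 44, 29, 27, 14, 13.
102 kg → truck 1 (remaining 48 kg)
99 kg → truck 2 (remaining 51 kg)
84 kg → truck 3 (remaining 66 kg)
83 kg → truck 4 (remaining 67 kg)
44 kg → truck 1 (remaining 4 kg)
29 kg → truck 2 (remaining 22 kg)
27 kg → truck 3 (remaining 39 kg)
14 kg → truck 2 (remaining 8 kg)
13 kg → truck 3 (remaining 26 kg)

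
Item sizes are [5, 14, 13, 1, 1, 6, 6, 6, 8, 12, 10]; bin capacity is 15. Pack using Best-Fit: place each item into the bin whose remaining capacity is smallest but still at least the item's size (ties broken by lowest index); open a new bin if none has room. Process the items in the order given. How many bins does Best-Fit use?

5 → bin 1 (remaining 10)
14 → bin 2 (remaining 1)
13 → bin 3 (remaining 2)
1 → bin 2 (remaining 0)
1 → bin 3 (remaining 1)
6 → bin 1 (remaining 4)
6 → bin 4 (remaining 9)
6 → bin 4 (remaining 3)
8 → bin 5 (remaining 7)
12 → bin 6 (remaining 3)
10 → bin 7 (remaining 5)

7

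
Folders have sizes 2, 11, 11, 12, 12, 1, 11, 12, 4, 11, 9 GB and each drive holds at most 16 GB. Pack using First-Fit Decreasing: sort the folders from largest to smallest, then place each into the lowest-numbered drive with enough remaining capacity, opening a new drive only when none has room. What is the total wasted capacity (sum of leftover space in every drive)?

32

Sorted descending: 12, 12, 12, 11, 11, 11, 11, 9, 4, 2, 1.
12 GB → drive 1 (remaining 4 GB)
12 GB → drive 2 (remaining 4 GB)
12 GB → drive 3 (remaining 4 GB)
11 GB → drive 4 (remaining 5 GB)
11 GB → drive 5 (remaining 5 GB)
11 GB → drive 6 (remaining 5 GB)
11 GB → drive 7 (remaining 5 GB)
9 GB → drive 8 (remaining 7 GB)
4 GB → drive 1 (remaining 0 GB)
2 GB → drive 2 (remaining 2 GB)
1 GB → drive 2 (remaining 1 GB)
8 drives × 16 GB = 128 GB; used 96 GB; unused 32 GB.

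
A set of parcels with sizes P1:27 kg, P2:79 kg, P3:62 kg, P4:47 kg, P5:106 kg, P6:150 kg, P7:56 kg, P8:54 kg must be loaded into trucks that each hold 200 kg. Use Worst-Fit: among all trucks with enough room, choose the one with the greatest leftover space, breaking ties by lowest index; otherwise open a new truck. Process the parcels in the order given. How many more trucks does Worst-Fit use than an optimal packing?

Worst-Fit: [27,79,62] [47,106] [150] [56,54] → 4 trucks.
Total size 581 kg; any packing needs at least ⌈581/200⌉ = 3 trucks.
An optimal packing achieves that bound: [150,47] [106,79] [62,56,54,27] → 3 trucks.
Excess: 4 − 3 = 1.

1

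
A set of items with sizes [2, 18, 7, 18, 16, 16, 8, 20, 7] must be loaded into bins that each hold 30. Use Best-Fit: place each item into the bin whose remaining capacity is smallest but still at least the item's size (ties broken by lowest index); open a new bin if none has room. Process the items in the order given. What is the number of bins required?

2 → bin 1 (remaining 28)
18 → bin 1 (remaining 10)
7 → bin 1 (remaining 3)
18 → bin 2 (remaining 12)
16 → bin 3 (remaining 14)
16 → bin 4 (remaining 14)
8 → bin 2 (remaining 4)
20 → bin 5 (remaining 10)
7 → bin 5 (remaining 3)

5 bins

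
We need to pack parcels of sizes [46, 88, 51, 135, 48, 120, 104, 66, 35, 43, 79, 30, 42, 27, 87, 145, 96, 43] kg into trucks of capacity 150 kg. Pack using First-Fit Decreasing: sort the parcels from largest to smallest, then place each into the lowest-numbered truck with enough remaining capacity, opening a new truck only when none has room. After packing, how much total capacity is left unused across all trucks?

65

Sorted descending: 145, 135, 120, 104, 96, 88, 87, 79, 66, 51, 48, 46, 43, 43, 42, 35, 30, 27.
145 kg → truck 1 (remaining 5 kg)
135 kg → truck 2 (remaining 15 kg)
120 kg → truck 3 (remaining 30 kg)
104 kg → truck 4 (remaining 46 kg)
96 kg → truck 5 (remaining 54 kg)
88 kg → truck 6 (remaining 62 kg)
87 kg → truck 7 (remaining 63 kg)
79 kg → truck 8 (remaining 71 kg)
66 kg → truck 8 (remaining 5 kg)
51 kg → truck 5 (remaining 3 kg)
48 kg → truck 6 (remaining 14 kg)
46 kg → truck 4 (remaining 0 kg)
43 kg → truck 7 (remaining 20 kg)
43 kg → truck 9 (remaining 107 kg)
42 kg → truck 9 (remaining 65 kg)
35 kg → truck 9 (remaining 30 kg)
30 kg → truck 3 (remaining 0 kg)
27 kg → truck 9 (remaining 3 kg)
9 trucks × 150 kg = 1350 kg; used 1285 kg; unused 65 kg.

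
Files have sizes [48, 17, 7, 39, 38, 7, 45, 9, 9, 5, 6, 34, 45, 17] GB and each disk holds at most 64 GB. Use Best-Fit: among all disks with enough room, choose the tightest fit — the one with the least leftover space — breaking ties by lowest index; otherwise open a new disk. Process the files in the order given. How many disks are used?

disk 1: place 48 GB, 16 GB left
disk 2: place 17 GB, 47 GB left
disk 1: place 7 GB, 9 GB left
disk 2: place 39 GB, 8 GB left
disk 3: place 38 GB, 26 GB left
disk 2: place 7 GB, 1 GB left
disk 4: place 45 GB, 19 GB left
disk 1: place 9 GB, 0 GB left
disk 4: place 9 GB, 10 GB left
disk 4: place 5 GB, 5 GB left
disk 3: place 6 GB, 20 GB left
disk 5: place 34 GB, 30 GB left
disk 6: place 45 GB, 19 GB left
disk 6: place 17 GB, 2 GB left

6 disks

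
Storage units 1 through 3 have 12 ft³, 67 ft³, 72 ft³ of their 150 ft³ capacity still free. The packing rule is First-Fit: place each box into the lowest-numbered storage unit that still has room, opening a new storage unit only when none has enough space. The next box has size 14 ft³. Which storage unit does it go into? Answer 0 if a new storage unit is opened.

Storage units with room: storage unit 2 (67 ft³), storage unit 3 (72 ft³).
The first with room is storage unit 2.

2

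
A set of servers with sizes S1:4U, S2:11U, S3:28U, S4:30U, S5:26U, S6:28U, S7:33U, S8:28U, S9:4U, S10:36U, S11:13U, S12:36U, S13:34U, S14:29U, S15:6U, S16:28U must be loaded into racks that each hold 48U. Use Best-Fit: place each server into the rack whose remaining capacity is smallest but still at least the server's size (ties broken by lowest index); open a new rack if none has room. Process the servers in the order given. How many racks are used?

rack 1: place S1 (4U), 44U left
rack 1: place S2 (11U), 33U left
rack 1: place S3 (28U), 5U left
rack 2: place S4 (30U), 18U left
rack 3: place S5 (26U), 22U left
rack 4: place S6 (28U), 20U left
rack 5: place S7 (33U), 15U left
rack 6: place S8 (28U), 20U left
rack 1: place S9 (4U), 1U left
rack 7: place S10 (36U), 12U left
rack 5: place S11 (13U), 2U left
rack 8: place S12 (36U), 12U left
rack 9: place S13 (34U), 14U left
rack 10: place S14 (29U), 19U left
rack 7: place S15 (6U), 6U left
rack 11: place S16 (28U), 20U left

11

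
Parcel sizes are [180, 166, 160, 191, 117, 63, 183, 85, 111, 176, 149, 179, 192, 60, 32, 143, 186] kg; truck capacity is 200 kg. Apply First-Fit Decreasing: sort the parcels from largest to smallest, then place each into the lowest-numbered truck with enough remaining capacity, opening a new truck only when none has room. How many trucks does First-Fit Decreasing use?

Sorted descending: 192, 191, 186, 183, 180, 179, 176, 166, 160, 149, 143, 117, 111, 85, 63, 60, 32.
truck 1: place 192 kg, 8 kg left
truck 2: place 191 kg, 9 kg left
truck 3: place 186 kg, 14 kg left
truck 4: place 183 kg, 17 kg left
truck 5: place 180 kg, 20 kg left
truck 6: place 179 kg, 21 kg left
truck 7: place 176 kg, 24 kg left
truck 8: place 166 kg, 34 kg left
truck 9: place 160 kg, 40 kg left
truck 10: place 149 kg, 51 kg left
truck 11: place 143 kg, 57 kg left
truck 12: place 117 kg, 83 kg left
truck 13: place 111 kg, 89 kg left
truck 13: place 85 kg, 4 kg left
truck 12: place 63 kg, 20 kg left
truck 14: place 60 kg, 140 kg left
truck 8: place 32 kg, 2 kg left

14 trucks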